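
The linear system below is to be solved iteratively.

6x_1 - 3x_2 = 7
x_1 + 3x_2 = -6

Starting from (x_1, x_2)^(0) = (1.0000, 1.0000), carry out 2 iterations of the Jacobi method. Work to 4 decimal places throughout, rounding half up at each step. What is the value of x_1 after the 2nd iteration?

0.0000

Iteration 1:
  x_1 = (7 - (-3)·1.0000) / (6) = 1.6667
  x_2 = (-6 - (1)·1.0000) / (3) = -2.3333
Iteration 2:
  x_1 = (7 - (-3)·-2.3333) / (6) = 0.0000
  x_2 = (-6 - (1)·1.6667) / (3) = -2.5556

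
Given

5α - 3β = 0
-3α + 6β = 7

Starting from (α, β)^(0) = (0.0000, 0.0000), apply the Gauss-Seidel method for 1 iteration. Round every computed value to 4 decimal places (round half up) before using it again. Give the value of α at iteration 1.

Iteration 1:
  α = (0 - (-3)·0.0000) / (5) = 0.0000
  β = (7 - (-3)·0.0000) / (6) = 1.1667

0.0000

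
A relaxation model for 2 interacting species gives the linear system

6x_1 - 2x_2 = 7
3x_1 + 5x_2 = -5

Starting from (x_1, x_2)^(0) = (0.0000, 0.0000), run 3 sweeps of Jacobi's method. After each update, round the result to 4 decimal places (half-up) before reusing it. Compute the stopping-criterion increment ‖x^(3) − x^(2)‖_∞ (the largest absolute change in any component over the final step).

0.2333

Iteration 1:
  x_1 = (7 - (-2)·0.0000) / (6) = 1.1667
  x_2 = (-5 - (3)·0.0000) / (5) = -1.0000
Iteration 2:
  x_1 = (7 - (-2)·-1.0000) / (6) = 0.8333
  x_2 = (-5 - (3)·1.1667) / (5) = -1.7000
Iteration 3:
  x_1 = (7 - (-2)·-1.7000) / (6) = 0.6000
  x_2 = (-5 - (3)·0.8333) / (5) = -1.5000
Change: (-0.2333, 0.2000) → max |·| = 0.2333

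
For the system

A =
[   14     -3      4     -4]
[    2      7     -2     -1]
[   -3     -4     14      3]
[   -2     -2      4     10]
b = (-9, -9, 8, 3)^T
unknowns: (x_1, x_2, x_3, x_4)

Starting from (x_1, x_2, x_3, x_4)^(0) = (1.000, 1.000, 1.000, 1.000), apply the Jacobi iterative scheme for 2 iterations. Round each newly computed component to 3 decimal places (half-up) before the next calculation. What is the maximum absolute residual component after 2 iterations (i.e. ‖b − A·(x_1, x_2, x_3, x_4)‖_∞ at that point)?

Iteration 1:
  x_1 = (-9 - (-3)·1.000 - (4)·1.000 - (-4)·1.000) / (14) = -0.429
  x_2 = (-9 - (2)·1.000 - (-2)·1.000 - (-1)·1.000) / (7) = -1.143
  x_3 = (8 - (-3)·1.000 - (-4)·1.000 - (3)·1.000) / (14) = 0.857
  x_4 = (3 - (-2)·1.000 - (-2)·1.000 - (4)·1.000) / (10) = 0.300
Iteration 2:
  x_1 = (-9 - (-3)·-1.143 - (4)·0.857 - (-4)·0.300) / (14) = -1.047
  x_2 = (-9 - (2)·-0.429 - (-2)·0.857 - (-1)·0.300) / (7) = -0.875
  x_3 = (8 - (-3)·-0.429 - (-4)·-1.143 - (3)·0.300) / (14) = 0.089
  x_4 = (3 - (-2)·-0.429 - (-2)·-1.143 - (4)·0.857) / (10) = -0.357
Residual b − A·x = (1.249, -0.960, 1.184, 2.370); ∞-norm = 2.370

2.370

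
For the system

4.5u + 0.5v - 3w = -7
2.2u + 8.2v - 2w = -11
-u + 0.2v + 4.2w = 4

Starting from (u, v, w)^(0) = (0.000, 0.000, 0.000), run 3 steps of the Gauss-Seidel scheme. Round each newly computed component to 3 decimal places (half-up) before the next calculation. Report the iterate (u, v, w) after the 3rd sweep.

Iteration 1:
  u = (-7 - (0.5)·0.000 - (-3)·0.000) / (4.5) = -1.556
  v = (-11 - (2.2)·-1.556 - (-2)·0.000) / (8.2) = -0.924
  w = (4 - (-1)·-1.556 - (0.2)·-0.924) / (4.2) = 0.626
Iteration 2:
  u = (-7 - (0.5)·-0.924 - (-3)·0.626) / (4.5) = -1.036
  v = (-11 - (2.2)·-1.036 - (-2)·0.626) / (8.2) = -0.911
  w = (4 - (-1)·-1.036 - (0.2)·-0.911) / (4.2) = 0.749
Iteration 3:
  u = (-7 - (0.5)·-0.911 - (-3)·0.749) / (4.5) = -0.955
  v = (-11 - (2.2)·-0.955 - (-2)·0.749) / (8.2) = -0.903
  w = (4 - (-1)·-0.955 - (0.2)·-0.903) / (4.2) = 0.768

(-0.955, -0.903, 0.768)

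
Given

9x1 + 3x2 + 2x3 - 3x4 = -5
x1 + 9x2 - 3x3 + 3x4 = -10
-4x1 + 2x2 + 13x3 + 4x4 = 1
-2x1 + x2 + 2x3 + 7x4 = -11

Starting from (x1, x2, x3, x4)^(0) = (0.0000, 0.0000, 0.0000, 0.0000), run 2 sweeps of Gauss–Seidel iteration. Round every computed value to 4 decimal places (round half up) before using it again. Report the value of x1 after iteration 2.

-0.7539

Iteration 1:
  x1 = (-5 - (3)·0.0000 - (2)·0.0000 - (-3)·0.0000) / (9) = -0.5556
  x2 = (-10 - (1)·-0.5556 - (-3)·0.0000 - (3)·0.0000) / (9) = -1.0494
  x3 = (1 - (-4)·-0.5556 - (2)·-1.0494 - (4)·0.0000) / (13) = 0.0674
  x4 = (-11 - (-2)·-0.5556 - (1)·-1.0494 - (2)·0.0674) / (7) = -1.5995
Iteration 2:
  x1 = (-5 - (3)·-1.0494 - (2)·0.0674 - (-3)·-1.5995) / (9) = -0.7539
  x2 = (-10 - (1)·-0.7539 - (-3)·0.0674 - (3)·-1.5995) / (9) = -0.4717
  x3 = (1 - (-4)·-0.7539 - (2)·-0.4717 - (4)·-1.5995) / (13) = 0.4097
  x4 = (-11 - (-2)·-0.7539 - (1)·-0.4717 - (2)·0.4097) / (7) = -1.8365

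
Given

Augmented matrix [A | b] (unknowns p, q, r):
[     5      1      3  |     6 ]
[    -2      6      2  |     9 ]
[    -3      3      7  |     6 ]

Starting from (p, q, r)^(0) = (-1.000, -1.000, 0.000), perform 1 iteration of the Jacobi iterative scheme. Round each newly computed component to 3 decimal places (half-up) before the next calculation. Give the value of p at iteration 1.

Iteration 1:
  p = (6 - (1)·-1.000 - (3)·0.000) / (5) = 1.400
  q = (9 - (-2)·-1.000 - (2)·0.000) / (6) = 1.167
  r = (6 - (-3)·-1.000 - (3)·-1.000) / (7) = 0.857

1.400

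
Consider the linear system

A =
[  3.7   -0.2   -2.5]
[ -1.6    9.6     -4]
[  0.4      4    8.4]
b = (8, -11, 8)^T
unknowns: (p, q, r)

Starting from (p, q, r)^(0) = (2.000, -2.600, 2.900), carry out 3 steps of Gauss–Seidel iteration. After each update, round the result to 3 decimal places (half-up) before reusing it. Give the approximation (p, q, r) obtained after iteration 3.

Iteration 1:
  p = (8 - (-0.2)·-2.600 - (-2.5)·2.900) / (3.7) = 3.981
  q = (-11 - (-1.6)·3.981 - (-4)·2.900) / (9.6) = 0.726
  r = (8 - (0.4)·3.981 - (4)·0.726) / (8.4) = 0.417
Iteration 2:
  p = (8 - (-0.2)·0.726 - (-2.5)·0.417) / (3.7) = 2.483
  q = (-11 - (-1.6)·2.483 - (-4)·0.417) / (9.6) = -0.558
  r = (8 - (0.4)·2.483 - (4)·-0.558) / (8.4) = 1.100
Iteration 3:
  p = (8 - (-0.2)·-0.558 - (-2.5)·1.100) / (3.7) = 2.875
  q = (-11 - (-1.6)·2.875 - (-4)·1.100) / (9.6) = -0.208
  r = (8 - (0.4)·2.875 - (4)·-0.208) / (8.4) = 0.915

(2.875, -0.208, 0.915)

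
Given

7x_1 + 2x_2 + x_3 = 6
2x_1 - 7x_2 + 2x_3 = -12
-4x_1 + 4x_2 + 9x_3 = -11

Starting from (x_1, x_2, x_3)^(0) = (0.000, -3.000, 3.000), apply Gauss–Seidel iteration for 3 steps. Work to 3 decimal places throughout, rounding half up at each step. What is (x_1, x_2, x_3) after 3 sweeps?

(0.737, 1.456, -1.542)

Iteration 1:
  x_1 = (6 - (2)·-3.000 - (1)·3.000) / (7) = 1.286
  x_2 = (-12 - (2)·1.286 - (2)·3.000) / (-7) = 2.939
  x_3 = (-11 - (-4)·1.286 - (4)·2.939) / (9) = -1.957
Iteration 2:
  x_1 = (6 - (2)·2.939 - (1)·-1.957) / (7) = 0.297
  x_2 = (-12 - (2)·0.297 - (2)·-1.957) / (-7) = 1.240
  x_3 = (-11 - (-4)·0.297 - (4)·1.240) / (9) = -1.641
Iteration 3:
  x_1 = (6 - (2)·1.240 - (1)·-1.641) / (7) = 0.737
  x_2 = (-12 - (2)·0.737 - (2)·-1.641) / (-7) = 1.456
  x_3 = (-11 - (-4)·0.737 - (4)·1.456) / (9) = -1.542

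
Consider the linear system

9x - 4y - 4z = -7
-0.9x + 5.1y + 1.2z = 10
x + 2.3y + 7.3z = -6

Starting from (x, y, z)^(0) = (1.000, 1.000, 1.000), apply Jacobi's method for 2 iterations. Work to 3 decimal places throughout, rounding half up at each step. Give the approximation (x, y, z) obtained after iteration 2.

Iteration 1:
  x = (-7 - (-4)·1.000 - (-4)·1.000) / (9) = 0.111
  y = (10 - (-0.9)·1.000 - (1.2)·1.000) / (5.1) = 1.902
  z = (-6 - (1)·1.000 - (2.3)·1.000) / (7.3) = -1.274
Iteration 2:
  x = (-7 - (-4)·1.902 - (-4)·-1.274) / (9) = -0.499
  y = (10 - (-0.9)·0.111 - (1.2)·-1.274) / (5.1) = 2.280
  z = (-6 - (1)·0.111 - (2.3)·1.902) / (7.3) = -1.436

(-0.499, 2.280, -1.436)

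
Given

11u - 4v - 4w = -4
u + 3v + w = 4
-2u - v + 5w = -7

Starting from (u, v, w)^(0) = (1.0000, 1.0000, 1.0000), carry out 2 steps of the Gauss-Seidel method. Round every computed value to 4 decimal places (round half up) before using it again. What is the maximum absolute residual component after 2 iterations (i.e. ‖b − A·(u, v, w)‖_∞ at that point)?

Iteration 1:
  u = (-4 - (-4)·1.0000 - (-4)·1.0000) / (11) = 0.3636
  v = (4 - (1)·0.3636 - (1)·1.0000) / (3) = 0.8788
  w = (-7 - (-2)·0.3636 - (-1)·0.8788) / (5) = -1.0788
Iteration 2:
  u = (-4 - (-4)·0.8788 - (-4)·-1.0788) / (11) = -0.4364
  v = (4 - (1)·-0.4364 - (1)·-1.0788) / (3) = 1.8384
  w = (-7 - (-2)·-0.4364 - (-1)·1.8384) / (5) = -1.2069
Residual b − A·x = (3.3264, 0.1281, 0.0001); ∞-norm = 3.3264

3.3264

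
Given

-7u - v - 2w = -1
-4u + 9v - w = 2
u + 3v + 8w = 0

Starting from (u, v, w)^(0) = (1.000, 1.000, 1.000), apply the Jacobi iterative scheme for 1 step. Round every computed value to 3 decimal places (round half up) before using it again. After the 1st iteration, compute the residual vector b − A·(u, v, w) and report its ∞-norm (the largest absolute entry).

Iteration 1:
  u = (-1 - (-1)·1.000 - (-2)·1.000) / (-7) = -0.286
  v = (2 - (-4)·1.000 - (-1)·1.000) / (9) = 0.778
  w = (0 - (1)·1.000 - (3)·1.000) / (8) = -0.500
Residual b − A·x = (-3.224, -6.646, 1.952); ∞-norm = 6.646

6.646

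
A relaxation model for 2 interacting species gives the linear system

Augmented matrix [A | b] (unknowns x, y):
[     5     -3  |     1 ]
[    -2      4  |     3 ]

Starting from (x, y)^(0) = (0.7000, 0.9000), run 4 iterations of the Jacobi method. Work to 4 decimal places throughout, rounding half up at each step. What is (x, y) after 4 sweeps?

Iteration 1:
  x = (1 - (-3)·0.9000) / (5) = 0.7400
  y = (3 - (-2)·0.7000) / (4) = 1.1000
Iteration 2:
  x = (1 - (-3)·1.1000) / (5) = 0.8600
  y = (3 - (-2)·0.7400) / (4) = 1.1200
Iteration 3:
  x = (1 - (-3)·1.1200) / (5) = 0.8720
  y = (3 - (-2)·0.8600) / (4) = 1.1800
Iteration 4:
  x = (1 - (-3)·1.1800) / (5) = 0.9080
  y = (3 - (-2)·0.8720) / (4) = 1.1860

(0.9080, 1.1860)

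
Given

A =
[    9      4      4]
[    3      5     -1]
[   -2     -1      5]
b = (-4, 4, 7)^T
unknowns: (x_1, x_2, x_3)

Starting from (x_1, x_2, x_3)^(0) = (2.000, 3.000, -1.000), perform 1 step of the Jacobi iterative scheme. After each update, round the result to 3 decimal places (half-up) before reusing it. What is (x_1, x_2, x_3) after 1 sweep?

(-1.333, -0.600, 2.800)

Iteration 1:
  x_1 = (-4 - (4)·3.000 - (4)·-1.000) / (9) = -1.333
  x_2 = (4 - (3)·2.000 - (-1)·-1.000) / (5) = -0.600
  x_3 = (7 - (-2)·2.000 - (-1)·3.000) / (5) = 2.800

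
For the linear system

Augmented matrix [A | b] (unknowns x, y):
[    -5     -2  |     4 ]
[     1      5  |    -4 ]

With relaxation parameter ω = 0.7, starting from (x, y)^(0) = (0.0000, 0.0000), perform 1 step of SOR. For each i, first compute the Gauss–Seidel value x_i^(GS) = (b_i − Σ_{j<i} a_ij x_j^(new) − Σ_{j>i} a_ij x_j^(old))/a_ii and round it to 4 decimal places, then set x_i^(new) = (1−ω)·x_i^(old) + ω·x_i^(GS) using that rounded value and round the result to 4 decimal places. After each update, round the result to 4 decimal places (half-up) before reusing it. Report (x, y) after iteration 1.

(-0.5600, -0.4816)

Iteration 1:
  x: GS value = (4 - (-2)·0.0000) / (-5) = -0.8000;  x ← (1−ω)·0.0000 + ω·-0.8000 = -0.5600
  y: GS value = (-4 - (1)·-0.5600) / (5) = -0.6880;  y ← (1−ω)·0.0000 + ω·-0.6880 = -0.4816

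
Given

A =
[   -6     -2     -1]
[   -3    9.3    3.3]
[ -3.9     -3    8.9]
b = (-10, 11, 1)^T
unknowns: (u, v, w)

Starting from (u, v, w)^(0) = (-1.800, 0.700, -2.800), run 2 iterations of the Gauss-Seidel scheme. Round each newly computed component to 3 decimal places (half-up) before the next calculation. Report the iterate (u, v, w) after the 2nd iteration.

(0.423, 0.650, 0.517)

Iteration 1:
  u = (-10 - (-2)·0.700 - (-1)·-2.800) / (-6) = 1.900
  v = (11 - (-3)·1.900 - (3.3)·-2.800) / (9.3) = 2.789
  w = (1 - (-3.9)·1.900 - (-3)·2.789) / (8.9) = 1.885
Iteration 2:
  u = (-10 - (-2)·2.789 - (-1)·1.885) / (-6) = 0.423
  v = (11 - (-3)·0.423 - (3.3)·1.885) / (9.3) = 0.650
  w = (1 - (-3.9)·0.423 - (-3)·0.650) / (8.9) = 0.517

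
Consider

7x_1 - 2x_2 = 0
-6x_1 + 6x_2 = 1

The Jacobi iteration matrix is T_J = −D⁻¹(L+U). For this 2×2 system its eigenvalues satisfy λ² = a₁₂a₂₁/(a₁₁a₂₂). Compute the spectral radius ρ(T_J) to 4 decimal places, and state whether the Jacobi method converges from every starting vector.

a₁₂a₂₁/(a₁₁a₂₂) = (-2)·(-6) / ((7)·(6)) = 0.285714
ρ = √|0.285714| = √0.285714 = 0.5345
ρ < 1, so Jacobi converges

0.5345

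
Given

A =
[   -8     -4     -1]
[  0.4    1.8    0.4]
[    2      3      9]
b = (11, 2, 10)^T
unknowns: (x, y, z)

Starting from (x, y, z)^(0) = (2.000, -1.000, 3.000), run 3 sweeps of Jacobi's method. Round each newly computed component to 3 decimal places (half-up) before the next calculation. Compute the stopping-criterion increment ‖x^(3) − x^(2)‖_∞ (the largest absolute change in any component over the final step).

0.632

Iteration 1:
  x = (11 - (-4)·-1.000 - (-1)·3.000) / (-8) = -1.250
  y = (2 - (0.4)·2.000 - (0.4)·3.000) / (1.8) = 0.000
  z = (10 - (2)·2.000 - (3)·-1.000) / (9) = 1.000
Iteration 2:
  x = (11 - (-4)·0.000 - (-1)·1.000) / (-8) = -1.500
  y = (2 - (0.4)·-1.250 - (0.4)·1.000) / (1.8) = 1.167
  z = (10 - (2)·-1.250 - (3)·0.000) / (9) = 1.389
Iteration 3:
  x = (11 - (-4)·1.167 - (-1)·1.389) / (-8) = -2.132
  y = (2 - (0.4)·-1.500 - (0.4)·1.389) / (1.8) = 1.136
  z = (10 - (2)·-1.500 - (3)·1.167) / (9) = 1.055
Change: (-0.632, -0.031, -0.334) → max |·| = 0.632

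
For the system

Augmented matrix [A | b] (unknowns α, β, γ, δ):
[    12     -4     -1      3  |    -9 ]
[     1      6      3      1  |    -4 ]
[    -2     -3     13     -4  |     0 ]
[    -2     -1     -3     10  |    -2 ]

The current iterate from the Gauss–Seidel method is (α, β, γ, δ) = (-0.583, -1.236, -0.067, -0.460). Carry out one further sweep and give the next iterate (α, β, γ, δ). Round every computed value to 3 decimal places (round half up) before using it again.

(-1.053, -0.381, -0.391, -0.566)

One sweep:
  α = (-9 - (-4)·-1.236 - (-1)·-0.067 - (3)·-0.460) / (12) = -1.053
  β = (-4 - (1)·-1.053 - (3)·-0.067 - (1)·-0.460) / (6) = -0.381
  γ = (0 - (-2)·-1.053 - (-3)·-0.381 - (-4)·-0.460) / (13) = -0.391
  δ = (-2 - (-2)·-1.053 - (-1)·-0.381 - (-3)·-0.391) / (10) = -0.566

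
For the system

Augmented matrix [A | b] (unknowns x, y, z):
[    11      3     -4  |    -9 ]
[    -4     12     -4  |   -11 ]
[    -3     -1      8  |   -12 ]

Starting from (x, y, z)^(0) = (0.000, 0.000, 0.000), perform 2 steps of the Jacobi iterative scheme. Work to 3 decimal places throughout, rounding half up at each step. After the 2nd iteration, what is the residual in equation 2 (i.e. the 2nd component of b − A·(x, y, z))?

-2.872

Iteration 1:
  x = (-9 - (3)·0.000 - (-4)·0.000) / (11) = -0.818
  y = (-11 - (-4)·0.000 - (-4)·0.000) / (12) = -0.917
  z = (-12 - (-3)·0.000 - (-1)·0.000) / (8) = -1.500
Iteration 2:
  x = (-9 - (3)·-0.917 - (-4)·-1.500) / (11) = -1.114
  y = (-11 - (-4)·-0.818 - (-4)·-1.500) / (12) = -1.689
  z = (-12 - (-3)·-0.818 - (-1)·-0.917) / (8) = -1.921
Residual b − A·x = (0.637, -2.872, -1.663)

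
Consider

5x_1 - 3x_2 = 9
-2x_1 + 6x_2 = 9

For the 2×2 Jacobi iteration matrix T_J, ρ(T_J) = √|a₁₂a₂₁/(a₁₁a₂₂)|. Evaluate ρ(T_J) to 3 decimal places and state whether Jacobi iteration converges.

a₁₂a₂₁/(a₁₁a₂₂) = (-3)·(-2) / ((5)·(6)) = 0.200000
ρ = √|0.200000| = √0.200000 = 0.447
ρ < 1, so Jacobi converges

0.447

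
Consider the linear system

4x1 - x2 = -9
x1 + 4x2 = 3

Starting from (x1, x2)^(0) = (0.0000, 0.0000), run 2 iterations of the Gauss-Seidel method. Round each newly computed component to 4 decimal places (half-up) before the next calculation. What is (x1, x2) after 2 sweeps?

Iteration 1:
  x1 = (-9 - (-1)·0.0000) / (4) = -2.2500
  x2 = (3 - (1)·-2.2500) / (4) = 1.3125
Iteration 2:
  x1 = (-9 - (-1)·1.3125) / (4) = -1.9219
  x2 = (3 - (1)·-1.9219) / (4) = 1.2305

(-1.9219, 1.2305)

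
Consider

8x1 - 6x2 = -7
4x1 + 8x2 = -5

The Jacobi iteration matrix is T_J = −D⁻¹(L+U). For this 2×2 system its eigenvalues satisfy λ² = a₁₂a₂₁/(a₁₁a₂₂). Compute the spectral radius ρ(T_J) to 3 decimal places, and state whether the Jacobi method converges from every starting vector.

0.612

a₁₂a₂₁/(a₁₁a₂₂) = (-6)·(4) / ((8)·(8)) = -0.375000
ρ = √|-0.375000| = √0.375000 = 0.612
ρ < 1, so Jacobi converges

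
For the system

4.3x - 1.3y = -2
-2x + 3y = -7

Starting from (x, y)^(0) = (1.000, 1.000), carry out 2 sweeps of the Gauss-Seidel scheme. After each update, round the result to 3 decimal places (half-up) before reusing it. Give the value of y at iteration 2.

Iteration 1:
  x = (-2 - (-1.3)·1.000) / (4.3) = -0.163
  y = (-7 - (-2)·-0.163) / (3) = -2.442
Iteration 2:
  x = (-2 - (-1.3)·-2.442) / (4.3) = -1.203
  y = (-7 - (-2)·-1.203) / (3) = -3.135

-3.135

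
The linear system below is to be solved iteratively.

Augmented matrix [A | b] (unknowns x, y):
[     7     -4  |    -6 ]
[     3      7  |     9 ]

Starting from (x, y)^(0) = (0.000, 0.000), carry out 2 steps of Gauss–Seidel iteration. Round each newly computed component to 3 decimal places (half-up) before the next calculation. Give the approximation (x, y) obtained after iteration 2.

Iteration 1:
  x = (-6 - (-4)·0.000) / (7) = -0.857
  y = (9 - (3)·-0.857) / (7) = 1.653
Iteration 2:
  x = (-6 - (-4)·1.653) / (7) = 0.087
  y = (9 - (3)·0.087) / (7) = 1.248

(0.087, 1.248)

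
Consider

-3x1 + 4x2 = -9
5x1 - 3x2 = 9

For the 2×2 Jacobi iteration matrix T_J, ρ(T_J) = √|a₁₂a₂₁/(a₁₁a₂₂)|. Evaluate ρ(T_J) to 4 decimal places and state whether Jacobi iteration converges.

a₁₂a₂₁/(a₁₁a₂₂) = (4)·(5) / ((-3)·(-3)) = 2.222222
ρ = √|2.222222| = √2.222222 = 1.4907
ρ > 1, so Jacobi diverges

1.4907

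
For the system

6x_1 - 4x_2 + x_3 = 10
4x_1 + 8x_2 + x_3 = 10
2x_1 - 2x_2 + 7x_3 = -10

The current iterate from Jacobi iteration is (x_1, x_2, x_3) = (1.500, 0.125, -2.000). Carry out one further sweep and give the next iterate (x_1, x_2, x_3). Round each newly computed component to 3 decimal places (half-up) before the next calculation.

One sweep:
  x_1 = (10 - (-4)·0.125 - (1)·-2.000) / (6) = 2.083
  x_2 = (10 - (4)·1.500 - (1)·-2.000) / (8) = 0.750
  x_3 = (-10 - (2)·1.500 - (-2)·0.125) / (7) = -1.821

(2.083, 0.750, -1.821)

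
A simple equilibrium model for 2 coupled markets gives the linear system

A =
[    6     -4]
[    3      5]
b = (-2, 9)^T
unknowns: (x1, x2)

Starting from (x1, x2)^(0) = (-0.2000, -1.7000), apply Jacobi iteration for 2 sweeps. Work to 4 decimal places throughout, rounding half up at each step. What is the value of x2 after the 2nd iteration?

Iteration 1:
  x1 = (-2 - (-4)·-1.7000) / (6) = -1.4667
  x2 = (9 - (3)·-0.2000) / (5) = 1.9200
Iteration 2:
  x1 = (-2 - (-4)·1.9200) / (6) = 0.9467
  x2 = (9 - (3)·-1.4667) / (5) = 2.6800

2.6800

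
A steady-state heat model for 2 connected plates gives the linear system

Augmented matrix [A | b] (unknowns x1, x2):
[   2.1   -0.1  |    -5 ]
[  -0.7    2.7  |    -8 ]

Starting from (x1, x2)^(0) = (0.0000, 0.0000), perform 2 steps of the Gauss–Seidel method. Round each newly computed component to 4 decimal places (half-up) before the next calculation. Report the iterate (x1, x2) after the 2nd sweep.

(-2.5514, -3.6244)

Iteration 1:
  x1 = (-5 - (-0.1)·0.0000) / (2.1) = -2.3810
  x2 = (-8 - (-0.7)·-2.3810) / (2.7) = -3.5803
Iteration 2:
  x1 = (-5 - (-0.1)·-3.5803) / (2.1) = -2.5514
  x2 = (-8 - (-0.7)·-2.5514) / (2.7) = -3.6244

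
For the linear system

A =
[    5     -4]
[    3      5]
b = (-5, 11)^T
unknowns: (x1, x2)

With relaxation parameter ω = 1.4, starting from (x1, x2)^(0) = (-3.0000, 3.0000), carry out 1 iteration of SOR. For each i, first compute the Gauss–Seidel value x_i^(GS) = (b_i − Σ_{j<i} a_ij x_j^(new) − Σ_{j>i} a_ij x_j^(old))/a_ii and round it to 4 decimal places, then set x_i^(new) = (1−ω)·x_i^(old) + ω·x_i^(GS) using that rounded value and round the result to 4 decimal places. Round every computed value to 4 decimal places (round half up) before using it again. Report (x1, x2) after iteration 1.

Iteration 1:
  x1: GS value = (-5 - (-4)·3.0000) / (5) = 1.4000;  x1 ← (1−ω)·-3.0000 + ω·1.4000 = 3.1600
  x2: GS value = (11 - (3)·3.1600) / (5) = 0.3040;  x2 ← (1−ω)·3.0000 + ω·0.3040 = -0.7744

(3.1600, -0.7744)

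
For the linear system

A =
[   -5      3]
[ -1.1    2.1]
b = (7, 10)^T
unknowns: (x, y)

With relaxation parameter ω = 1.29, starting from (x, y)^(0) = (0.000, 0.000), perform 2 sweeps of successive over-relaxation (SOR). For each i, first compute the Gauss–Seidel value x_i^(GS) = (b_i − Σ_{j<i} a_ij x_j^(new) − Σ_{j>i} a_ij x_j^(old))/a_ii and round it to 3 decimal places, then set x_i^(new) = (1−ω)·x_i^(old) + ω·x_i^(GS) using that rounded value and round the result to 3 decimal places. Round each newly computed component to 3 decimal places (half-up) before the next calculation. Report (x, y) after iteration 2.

(2.528, 6.423)

Iteration 1:
  x: GS value = (7 - (3)·0.000) / (-5) = -1.400;  x ← (1−ω)·0.000 + ω·-1.400 = -1.806
  y: GS value = (10 - (-1.1)·-1.806) / (2.1) = 3.816;  y ← (1−ω)·0.000 + ω·3.816 = 4.923
Iteration 2:
  x: GS value = (7 - (3)·4.923) / (-5) = 1.554;  x ← (1−ω)·-1.806 + ω·1.554 = 2.528
  y: GS value = (10 - (-1.1)·2.528) / (2.1) = 6.086;  y ← (1−ω)·4.923 + ω·6.086 = 6.423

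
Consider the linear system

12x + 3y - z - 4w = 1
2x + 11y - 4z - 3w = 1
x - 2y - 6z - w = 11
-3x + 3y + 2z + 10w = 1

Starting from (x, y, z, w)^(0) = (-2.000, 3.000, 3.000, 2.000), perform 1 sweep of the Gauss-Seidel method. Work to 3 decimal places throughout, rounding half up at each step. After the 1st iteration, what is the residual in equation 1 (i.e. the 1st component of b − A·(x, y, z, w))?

-8.900

Iteration 1:
  x = (1 - (3)·3.000 - (-1)·3.000 - (-4)·2.000) / (12) = 0.250
  y = (1 - (2)·0.250 - (-4)·3.000 - (-3)·2.000) / (11) = 1.682
  z = (11 - (1)·0.250 - (-2)·1.682 - (-1)·2.000) / (-6) = -2.686
  w = (1 - (-3)·0.250 - (3)·1.682 - (2)·-2.686) / (10) = 0.208
Residual b − A·x = (-8.900, -28.122, -1.794, -0.004)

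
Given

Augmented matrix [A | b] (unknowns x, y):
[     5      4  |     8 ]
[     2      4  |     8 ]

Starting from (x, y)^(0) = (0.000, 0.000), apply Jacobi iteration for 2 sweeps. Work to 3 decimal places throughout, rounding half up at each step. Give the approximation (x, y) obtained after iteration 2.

Iteration 1:
  x = (8 - (4)·0.000) / (5) = 1.600
  y = (8 - (2)·0.000) / (4) = 2.000
Iteration 2:
  x = (8 - (4)·2.000) / (5) = 0.000
  y = (8 - (2)·1.600) / (4) = 1.200

(0.000, 1.200)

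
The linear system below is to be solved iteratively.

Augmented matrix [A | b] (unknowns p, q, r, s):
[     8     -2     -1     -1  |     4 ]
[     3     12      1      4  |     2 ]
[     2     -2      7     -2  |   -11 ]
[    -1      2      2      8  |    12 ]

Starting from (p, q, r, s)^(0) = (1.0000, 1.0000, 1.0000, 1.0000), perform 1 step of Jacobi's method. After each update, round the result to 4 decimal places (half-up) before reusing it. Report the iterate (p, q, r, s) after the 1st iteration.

(1.0000, -0.5000, -1.2857, 1.1250)

Iteration 1:
  p = (4 - (-2)·1.0000 - (-1)·1.0000 - (-1)·1.0000) / (8) = 1.0000
  q = (2 - (3)·1.0000 - (1)·1.0000 - (4)·1.0000) / (12) = -0.5000
  r = (-11 - (2)·1.0000 - (-2)·1.0000 - (-2)·1.0000) / (7) = -1.2857
  s = (12 - (-1)·1.0000 - (2)·1.0000 - (2)·1.0000) / (8) = 1.1250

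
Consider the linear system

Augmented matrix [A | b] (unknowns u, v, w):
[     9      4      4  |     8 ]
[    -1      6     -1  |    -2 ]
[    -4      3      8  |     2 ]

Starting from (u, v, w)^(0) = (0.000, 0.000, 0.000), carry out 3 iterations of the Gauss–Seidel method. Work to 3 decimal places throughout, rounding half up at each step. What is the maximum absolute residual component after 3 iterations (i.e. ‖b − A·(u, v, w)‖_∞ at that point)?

Iteration 1:
  u = (8 - (4)·0.000 - (4)·0.000) / (9) = 0.889
  v = (-2 - (-1)·0.889 - (-1)·0.000) / (6) = -0.185
  w = (2 - (-4)·0.889 - (3)·-0.185) / (8) = 0.764
Iteration 2:
  u = (8 - (4)·-0.185 - (4)·0.764) / (9) = 0.632
  v = (-2 - (-1)·0.632 - (-1)·0.764) / (6) = -0.101
  w = (2 - (-4)·0.632 - (3)·-0.101) / (8) = 0.604
Iteration 3:
  u = (8 - (4)·-0.101 - (4)·0.604) / (9) = 0.665
  v = (-2 - (-1)·0.665 - (-1)·0.604) / (6) = -0.122
  w = (2 - (-4)·0.665 - (3)·-0.122) / (8) = 0.628
Residual b − A·x = (-0.009, 0.025, 0.002); ∞-norm = 0.025

0.025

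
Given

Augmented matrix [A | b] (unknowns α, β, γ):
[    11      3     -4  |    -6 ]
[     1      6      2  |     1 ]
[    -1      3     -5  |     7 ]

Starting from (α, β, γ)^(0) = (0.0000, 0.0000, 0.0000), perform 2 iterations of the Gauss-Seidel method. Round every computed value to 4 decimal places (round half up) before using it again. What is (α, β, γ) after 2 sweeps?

(-1.0289, 0.7169, -0.7641)

Iteration 1:
  α = (-6 - (3)·0.0000 - (-4)·0.0000) / (11) = -0.5455
  β = (1 - (1)·-0.5455 - (2)·0.0000) / (6) = 0.2576
  γ = (7 - (-1)·-0.5455 - (3)·0.2576) / (-5) = -1.1363
Iteration 2:
  α = (-6 - (3)·0.2576 - (-4)·-1.1363) / (11) = -1.0289
  β = (1 - (1)·-1.0289 - (2)·-1.1363) / (6) = 0.7169
  γ = (7 - (-1)·-1.0289 - (3)·0.7169) / (-5) = -0.7641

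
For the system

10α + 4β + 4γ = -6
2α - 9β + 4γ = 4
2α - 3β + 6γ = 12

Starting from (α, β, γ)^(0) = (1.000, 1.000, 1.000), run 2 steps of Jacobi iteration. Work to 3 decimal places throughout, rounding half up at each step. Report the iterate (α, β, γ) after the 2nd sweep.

(-1.556, 0.208, 2.578)

Iteration 1:
  α = (-6 - (4)·1.000 - (4)·1.000) / (10) = -1.400
  β = (4 - (2)·1.000 - (4)·1.000) / (-9) = 0.222
  γ = (12 - (2)·1.000 - (-3)·1.000) / (6) = 2.167
Iteration 2:
  α = (-6 - (4)·0.222 - (4)·2.167) / (10) = -1.556
  β = (4 - (2)·-1.400 - (4)·2.167) / (-9) = 0.208
  γ = (12 - (2)·-1.400 - (-3)·0.222) / (6) = 2.578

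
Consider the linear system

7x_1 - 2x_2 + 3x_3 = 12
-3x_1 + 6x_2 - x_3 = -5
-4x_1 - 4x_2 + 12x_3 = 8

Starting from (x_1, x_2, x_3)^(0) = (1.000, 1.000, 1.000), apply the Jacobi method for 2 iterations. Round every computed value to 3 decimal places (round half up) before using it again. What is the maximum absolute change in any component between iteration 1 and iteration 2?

Iteration 1:
  x_1 = (12 - (-2)·1.000 - (3)·1.000) / (7) = 1.571
  x_2 = (-5 - (-3)·1.000 - (-1)·1.000) / (6) = -0.167
  x_3 = (8 - (-4)·1.000 - (-4)·1.000) / (12) = 1.333
Iteration 2:
  x_1 = (12 - (-2)·-0.167 - (3)·1.333) / (7) = 1.095
  x_2 = (-5 - (-3)·1.571 - (-1)·1.333) / (6) = 0.174
  x_3 = (8 - (-4)·1.571 - (-4)·-0.167) / (12) = 1.135
Change: (-0.476, 0.341, -0.198) → max |·| = 0.476

0.476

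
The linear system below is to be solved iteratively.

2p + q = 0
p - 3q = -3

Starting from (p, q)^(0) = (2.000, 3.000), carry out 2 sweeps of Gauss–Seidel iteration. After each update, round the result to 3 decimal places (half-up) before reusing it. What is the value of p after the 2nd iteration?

Iteration 1:
  p = (0 - (1)·3.000) / (2) = -1.500
  q = (-3 - (1)·-1.500) / (-3) = 0.500
Iteration 2:
  p = (0 - (1)·0.500) / (2) = -0.250
  q = (-3 - (1)·-0.250) / (-3) = 0.917

-0.250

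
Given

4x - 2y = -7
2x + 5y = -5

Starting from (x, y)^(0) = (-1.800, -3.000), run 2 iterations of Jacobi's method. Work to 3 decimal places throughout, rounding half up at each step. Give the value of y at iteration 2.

0.300

Iteration 1:
  x = (-7 - (-2)·-3.000) / (4) = -3.250
  y = (-5 - (2)·-1.800) / (5) = -0.280
Iteration 2:
  x = (-7 - (-2)·-0.280) / (4) = -1.890
  y = (-5 - (2)·-3.250) / (5) = 0.300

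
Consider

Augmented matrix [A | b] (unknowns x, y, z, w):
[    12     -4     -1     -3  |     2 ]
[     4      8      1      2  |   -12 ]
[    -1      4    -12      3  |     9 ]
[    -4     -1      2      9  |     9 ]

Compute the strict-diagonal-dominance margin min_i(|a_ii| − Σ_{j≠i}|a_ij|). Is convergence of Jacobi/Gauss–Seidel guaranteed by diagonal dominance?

1

row 1: |12| − (4+1+3) = 4
row 2: |8| − (4+1+2) = 1
row 3: |-12| − (1+4+3) = 4
row 4: |9| − (4+1+2) = 2
minimum over rows = 1 → strictly diagonally dominant (convergence guaranteed)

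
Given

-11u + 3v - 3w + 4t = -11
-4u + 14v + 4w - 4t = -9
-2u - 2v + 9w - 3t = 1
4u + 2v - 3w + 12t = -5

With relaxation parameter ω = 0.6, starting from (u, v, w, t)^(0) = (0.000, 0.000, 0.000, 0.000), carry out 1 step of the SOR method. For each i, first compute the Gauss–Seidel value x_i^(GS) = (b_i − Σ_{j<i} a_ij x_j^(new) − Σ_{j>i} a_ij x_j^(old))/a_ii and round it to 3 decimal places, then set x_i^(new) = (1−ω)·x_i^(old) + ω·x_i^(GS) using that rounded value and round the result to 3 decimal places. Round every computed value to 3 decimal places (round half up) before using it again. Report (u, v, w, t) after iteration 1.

Iteration 1:
  u: GS value = (-11 - (3)·0.000 - (-3)·0.000 - (4)·0.000) / (-11) = 1.000;  u ← (1−ω)·0.000 + ω·1.000 = 0.600
  v: GS value = (-9 - (-4)·0.600 - (4)·0.000 - (-4)·0.000) / (14) = -0.471;  v ← (1−ω)·0.000 + ω·-0.471 = -0.283
  w: GS value = (1 - (-2)·0.600 - (-2)·-0.283 - (-3)·0.000) / (9) = 0.182;  w ← (1−ω)·0.000 + ω·0.182 = 0.109
  t: GS value = (-5 - (4)·0.600 - (2)·-0.283 - (-3)·0.109) / (12) = -0.542;  t ← (1−ω)·0.000 + ω·-0.542 = -0.325

(0.600, -0.283, 0.109, -0.325)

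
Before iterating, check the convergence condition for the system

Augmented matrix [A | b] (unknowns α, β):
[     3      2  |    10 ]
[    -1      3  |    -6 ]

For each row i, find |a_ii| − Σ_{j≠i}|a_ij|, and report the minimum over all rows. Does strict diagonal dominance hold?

1

row 1: |3| − (2) = 1
row 2: |3| − (1) = 2
minimum over rows = 1 → strictly diagonally dominant (convergence guaranteed)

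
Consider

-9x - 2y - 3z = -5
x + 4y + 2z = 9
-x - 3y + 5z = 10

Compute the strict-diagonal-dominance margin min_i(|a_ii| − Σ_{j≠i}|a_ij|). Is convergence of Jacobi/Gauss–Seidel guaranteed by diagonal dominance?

1

row 1: |-9| − (2+3) = 4
row 2: |4| − (1+2) = 1
row 3: |5| − (1+3) = 1
minimum over rows = 1 → strictly diagonally dominant (convergence guaranteed)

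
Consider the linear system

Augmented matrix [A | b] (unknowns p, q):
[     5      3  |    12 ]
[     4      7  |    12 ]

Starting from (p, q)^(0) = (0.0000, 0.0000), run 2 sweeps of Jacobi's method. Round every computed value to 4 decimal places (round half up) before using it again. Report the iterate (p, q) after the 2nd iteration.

Iteration 1:
  p = (12 - (3)·0.0000) / (5) = 2.4000
  q = (12 - (4)·0.0000) / (7) = 1.7143
Iteration 2:
  p = (12 - (3)·1.7143) / (5) = 1.3714
  q = (12 - (4)·2.4000) / (7) = 0.3429

(1.3714, 0.3429)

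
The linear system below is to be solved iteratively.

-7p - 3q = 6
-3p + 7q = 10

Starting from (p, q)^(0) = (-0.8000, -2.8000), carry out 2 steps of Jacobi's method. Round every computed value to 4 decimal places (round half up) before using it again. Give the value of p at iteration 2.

Iteration 1:
  p = (6 - (-3)·-2.8000) / (-7) = 0.3429
  q = (10 - (-3)·-0.8000) / (7) = 1.0857
Iteration 2:
  p = (6 - (-3)·1.0857) / (-7) = -1.3224
  q = (10 - (-3)·0.3429) / (7) = 1.5755

-1.3224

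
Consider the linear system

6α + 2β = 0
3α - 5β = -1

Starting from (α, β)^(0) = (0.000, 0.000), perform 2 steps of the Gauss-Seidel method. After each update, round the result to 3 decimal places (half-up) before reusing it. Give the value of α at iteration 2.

-0.067

Iteration 1:
  α = (0 - (2)·0.000) / (6) = 0.000
  β = (-1 - (3)·0.000) / (-5) = 0.200
Iteration 2:
  α = (0 - (2)·0.200) / (6) = -0.067
  β = (-1 - (3)·-0.067) / (-5) = 0.160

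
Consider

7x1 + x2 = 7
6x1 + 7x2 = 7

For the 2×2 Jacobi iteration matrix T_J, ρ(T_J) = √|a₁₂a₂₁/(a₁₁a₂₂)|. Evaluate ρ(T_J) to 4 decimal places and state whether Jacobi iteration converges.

a₁₂a₂₁/(a₁₁a₂₂) = (1)·(6) / ((7)·(7)) = 0.122449
ρ = √|0.122449| = √0.122449 = 0.3499
ρ < 1, so Jacobi converges

0.3499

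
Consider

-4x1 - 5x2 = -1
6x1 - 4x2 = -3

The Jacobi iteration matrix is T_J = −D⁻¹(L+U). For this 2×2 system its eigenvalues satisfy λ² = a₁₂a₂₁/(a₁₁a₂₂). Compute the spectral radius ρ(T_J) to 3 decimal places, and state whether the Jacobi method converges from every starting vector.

1.369

a₁₂a₂₁/(a₁₁a₂₂) = (-5)·(6) / ((-4)·(-4)) = -1.875000
ρ = √|-1.875000| = √1.875000 = 1.369
ρ > 1, so Jacobi diverges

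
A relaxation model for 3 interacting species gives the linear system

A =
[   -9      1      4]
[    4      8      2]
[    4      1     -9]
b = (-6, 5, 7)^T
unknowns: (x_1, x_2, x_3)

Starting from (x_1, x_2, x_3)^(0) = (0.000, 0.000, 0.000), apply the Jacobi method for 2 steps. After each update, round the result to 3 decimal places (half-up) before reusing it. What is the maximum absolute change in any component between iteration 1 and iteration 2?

0.366

Iteration 1:
  x_1 = (-6 - (1)·0.000 - (4)·0.000) / (-9) = 0.667
  x_2 = (5 - (4)·0.000 - (2)·0.000) / (8) = 0.625
  x_3 = (7 - (4)·0.000 - (1)·0.000) / (-9) = -0.778
Iteration 2:
  x_1 = (-6 - (1)·0.625 - (4)·-0.778) / (-9) = 0.390
  x_2 = (5 - (4)·0.667 - (2)·-0.778) / (8) = 0.486
  x_3 = (7 - (4)·0.667 - (1)·0.625) / (-9) = -0.412
Change: (-0.277, -0.139, 0.366) → max |·| = 0.366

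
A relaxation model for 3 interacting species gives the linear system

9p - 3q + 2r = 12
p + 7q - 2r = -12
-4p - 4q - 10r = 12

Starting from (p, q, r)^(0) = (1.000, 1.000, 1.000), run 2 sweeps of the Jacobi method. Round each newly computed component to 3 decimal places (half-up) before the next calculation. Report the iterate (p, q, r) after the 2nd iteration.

Iteration 1:
  p = (12 - (-3)·1.000 - (2)·1.000) / (9) = 1.444
  q = (-12 - (1)·1.000 - (-2)·1.000) / (7) = -1.571
  r = (12 - (-4)·1.000 - (-4)·1.000) / (-10) = -2.000
Iteration 2:
  p = (12 - (-3)·-1.571 - (2)·-2.000) / (9) = 1.254
  q = (-12 - (1)·1.444 - (-2)·-2.000) / (7) = -2.492
  r = (12 - (-4)·1.444 - (-4)·-1.571) / (-10) = -1.149

(1.254, -2.492, -1.149)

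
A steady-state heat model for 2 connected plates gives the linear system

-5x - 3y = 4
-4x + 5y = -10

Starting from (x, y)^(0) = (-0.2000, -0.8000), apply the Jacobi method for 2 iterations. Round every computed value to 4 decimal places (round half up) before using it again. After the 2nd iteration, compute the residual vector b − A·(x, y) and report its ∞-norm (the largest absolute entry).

Iteration 1:
  x = (4 - (-3)·-0.8000) / (-5) = -0.3200
  y = (-10 - (-4)·-0.2000) / (5) = -2.1600
Iteration 2:
  x = (4 - (-3)·-2.1600) / (-5) = 0.4960
  y = (-10 - (-4)·-0.3200) / (5) = -2.2560
Residual b − A·x = (-0.2880, 3.2640); ∞-norm = 3.2640

3.2640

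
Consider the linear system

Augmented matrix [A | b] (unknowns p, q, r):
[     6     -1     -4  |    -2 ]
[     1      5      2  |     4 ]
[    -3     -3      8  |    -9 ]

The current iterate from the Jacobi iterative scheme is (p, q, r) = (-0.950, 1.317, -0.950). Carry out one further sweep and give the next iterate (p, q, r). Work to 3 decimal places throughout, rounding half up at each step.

One sweep:
  p = (-2 - (-1)·1.317 - (-4)·-0.950) / (6) = -0.747
  q = (4 - (1)·-0.950 - (2)·-0.950) / (5) = 1.370
  r = (-9 - (-3)·-0.950 - (-3)·1.317) / (8) = -0.987

(-0.747, 1.370, -0.987)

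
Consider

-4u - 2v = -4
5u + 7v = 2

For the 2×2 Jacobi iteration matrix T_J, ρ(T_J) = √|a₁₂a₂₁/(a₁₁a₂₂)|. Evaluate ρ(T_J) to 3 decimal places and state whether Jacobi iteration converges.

0.598

a₁₂a₂₁/(a₁₁a₂₂) = (-2)·(5) / ((-4)·(7)) = 0.357143
ρ = √|0.357143| = √0.357143 = 0.598
ρ < 1, so Jacobi converges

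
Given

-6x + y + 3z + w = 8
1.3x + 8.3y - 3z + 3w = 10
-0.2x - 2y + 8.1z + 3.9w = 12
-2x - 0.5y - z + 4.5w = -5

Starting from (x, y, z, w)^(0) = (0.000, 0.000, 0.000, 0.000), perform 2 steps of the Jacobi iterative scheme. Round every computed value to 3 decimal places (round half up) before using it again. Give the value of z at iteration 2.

Iteration 1:
  x = (8 - (1)·0.000 - (3)·0.000 - (1)·0.000) / (-6) = -1.333
  y = (10 - (1.3)·0.000 - (-3)·0.000 - (3)·0.000) / (8.3) = 1.205
  z = (12 - (-0.2)·0.000 - (-2)·0.000 - (3.9)·0.000) / (8.1) = 1.481
  w = (-5 - (-2)·0.000 - (-0.5)·0.000 - (-1)·0.000) / (4.5) = -1.111
Iteration 2:
  x = (8 - (1)·1.205 - (3)·1.481 - (1)·-1.111) / (-6) = -0.577
  y = (10 - (1.3)·-1.333 - (-3)·1.481 - (3)·-1.111) / (8.3) = 2.350
  z = (12 - (-0.2)·-1.333 - (-2)·1.205 - (3.9)·-1.111) / (8.1) = 2.281
  w = (-5 - (-2)·-1.333 - (-0.5)·1.205 - (-1)·1.481) / (4.5) = -1.241

2.281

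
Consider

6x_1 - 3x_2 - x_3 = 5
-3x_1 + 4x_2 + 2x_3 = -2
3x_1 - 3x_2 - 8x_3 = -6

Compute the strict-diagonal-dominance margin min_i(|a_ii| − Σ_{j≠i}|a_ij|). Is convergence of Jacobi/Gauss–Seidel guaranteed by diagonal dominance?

row 1: |6| − (3+1) = 2
row 2: |4| − (3+2) = -1
row 3: |-8| − (3+3) = 2
minimum over rows = -1 → not strictly diagonally dominant

-1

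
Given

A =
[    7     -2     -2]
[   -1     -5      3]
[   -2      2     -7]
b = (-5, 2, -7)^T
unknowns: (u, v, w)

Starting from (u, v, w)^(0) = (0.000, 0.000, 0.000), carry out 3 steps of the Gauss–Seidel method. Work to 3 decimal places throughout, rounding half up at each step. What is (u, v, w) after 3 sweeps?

Iteration 1:
  u = (-5 - (-2)·0.000 - (-2)·0.000) / (7) = -0.714
  v = (2 - (-1)·-0.714 - (3)·0.000) / (-5) = -0.257
  w = (-7 - (-2)·-0.714 - (2)·-0.257) / (-7) = 1.131
Iteration 2:
  u = (-5 - (-2)·-0.257 - (-2)·1.131) / (7) = -0.465
  v = (2 - (-1)·-0.465 - (3)·1.131) / (-5) = 0.372
  w = (-7 - (-2)·-0.465 - (2)·0.372) / (-7) = 1.239
Iteration 3:
  u = (-5 - (-2)·0.372 - (-2)·1.239) / (7) = -0.254
  v = (2 - (-1)·-0.254 - (3)·1.239) / (-5) = 0.394
  w = (-7 - (-2)·-0.254 - (2)·0.394) / (-7) = 1.185

(-0.254, 0.394, 1.185)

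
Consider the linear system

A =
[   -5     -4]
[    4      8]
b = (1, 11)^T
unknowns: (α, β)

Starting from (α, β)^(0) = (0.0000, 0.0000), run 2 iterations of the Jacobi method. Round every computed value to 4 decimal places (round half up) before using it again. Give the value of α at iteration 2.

Iteration 1:
  α = (1 - (-4)·0.0000) / (-5) = -0.2000
  β = (11 - (4)·0.0000) / (8) = 1.3750
Iteration 2:
  α = (1 - (-4)·1.3750) / (-5) = -1.3000
  β = (11 - (4)·-0.2000) / (8) = 1.4750

-1.3000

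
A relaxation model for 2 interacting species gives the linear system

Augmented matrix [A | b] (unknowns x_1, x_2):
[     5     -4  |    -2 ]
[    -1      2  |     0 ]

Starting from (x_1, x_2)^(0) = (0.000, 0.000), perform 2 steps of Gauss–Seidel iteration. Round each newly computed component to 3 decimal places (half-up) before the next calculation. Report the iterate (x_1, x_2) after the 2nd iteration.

(-0.560, -0.280)

Iteration 1:
  x_1 = (-2 - (-4)·0.000) / (5) = -0.400
  x_2 = (0 - (-1)·-0.400) / (2) = -0.200
Iteration 2:
  x_1 = (-2 - (-4)·-0.200) / (5) = -0.560
  x_2 = (0 - (-1)·-0.560) / (2) = -0.280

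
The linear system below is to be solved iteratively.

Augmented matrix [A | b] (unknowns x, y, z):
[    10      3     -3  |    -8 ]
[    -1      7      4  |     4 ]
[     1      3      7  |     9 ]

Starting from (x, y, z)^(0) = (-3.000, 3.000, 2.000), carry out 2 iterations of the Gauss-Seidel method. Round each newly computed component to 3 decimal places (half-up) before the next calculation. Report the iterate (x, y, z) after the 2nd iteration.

(-0.055, -0.439, 1.482)

Iteration 1:
  x = (-8 - (3)·3.000 - (-3)·2.000) / (10) = -1.100
  y = (4 - (-1)·-1.100 - (4)·2.000) / (7) = -0.729
  z = (9 - (1)·-1.100 - (3)·-0.729) / (7) = 1.755
Iteration 2:
  x = (-8 - (3)·-0.729 - (-3)·1.755) / (10) = -0.055
  y = (4 - (-1)·-0.055 - (4)·1.755) / (7) = -0.439
  z = (9 - (1)·-0.055 - (3)·-0.439) / (7) = 1.482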